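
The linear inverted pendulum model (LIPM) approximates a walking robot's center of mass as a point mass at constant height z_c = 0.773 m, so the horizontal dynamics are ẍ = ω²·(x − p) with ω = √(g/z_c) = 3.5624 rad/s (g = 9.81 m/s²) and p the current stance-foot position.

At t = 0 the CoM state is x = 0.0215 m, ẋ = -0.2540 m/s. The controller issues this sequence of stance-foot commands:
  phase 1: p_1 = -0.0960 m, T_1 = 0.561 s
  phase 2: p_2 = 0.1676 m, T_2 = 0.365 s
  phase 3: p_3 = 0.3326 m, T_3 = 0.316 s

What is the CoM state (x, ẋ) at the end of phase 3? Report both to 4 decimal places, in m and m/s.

phase 1: p=-0.0960, T=0.561, ωT=1.998506, cosh=3.756783, sinh=3.621245; start (x,ẋ)=(0.021500, -0.254000) → end (x,ẋ)=(0.087226, 0.561565)
phase 2: p=0.1676, T=0.365, ωT=1.300276, cosh=1.971383, sinh=1.698926; start (x,ẋ)=(0.087226, 0.561565) → end (x,ẋ)=(0.276966, 0.620618)
phase 3: p=0.3326, T=0.316, ωT=1.125718, cosh=1.703425, sinh=1.379006; start (x,ẋ)=(0.276966, 0.620618) → end (x,ẋ)=(0.478073, 0.783870)

x = 0.4781, ẋ = 0.7839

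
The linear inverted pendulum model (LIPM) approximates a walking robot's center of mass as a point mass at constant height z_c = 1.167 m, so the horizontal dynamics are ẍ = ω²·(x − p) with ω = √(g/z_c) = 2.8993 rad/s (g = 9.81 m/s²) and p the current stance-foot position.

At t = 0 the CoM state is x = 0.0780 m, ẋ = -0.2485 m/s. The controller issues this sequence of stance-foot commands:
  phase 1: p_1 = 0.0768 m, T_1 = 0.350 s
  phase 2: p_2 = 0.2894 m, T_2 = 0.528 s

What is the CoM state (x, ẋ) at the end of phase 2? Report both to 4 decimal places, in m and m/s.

phase 1: p=0.0768, T=0.350, ωT=1.014755, cosh=1.560589, sinh=1.198098; start (x,ẋ)=(0.078000, -0.248500) → end (x,ẋ)=(-0.024017, -0.383638)
phase 2: p=0.2894, T=0.528, ωT=1.530830, cosh=2.419185, sinh=2.202829; start (x,ẋ)=(-0.024017, -0.383638) → end (x,ẋ)=(-0.760293, -2.929778)

x = -0.7603, ẋ = -2.9298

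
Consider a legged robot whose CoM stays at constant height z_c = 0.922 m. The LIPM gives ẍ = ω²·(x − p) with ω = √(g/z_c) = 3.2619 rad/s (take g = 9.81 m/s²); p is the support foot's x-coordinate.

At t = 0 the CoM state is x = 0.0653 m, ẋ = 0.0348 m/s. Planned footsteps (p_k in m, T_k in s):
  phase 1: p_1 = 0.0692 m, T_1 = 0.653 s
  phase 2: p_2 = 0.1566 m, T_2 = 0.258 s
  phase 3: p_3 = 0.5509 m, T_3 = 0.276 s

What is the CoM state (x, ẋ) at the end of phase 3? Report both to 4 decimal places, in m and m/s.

phase 1: p=0.0692, T=0.653, ωT=2.130021, cosh=4.266938, sinh=4.148103; start (x,ẋ)=(0.065300, 0.034800) → end (x,ẋ)=(0.096814, 0.095720)
phase 2: p=0.1566, T=0.258, ωT=0.841570, cosh=1.375520, sinh=0.944487; start (x,ẋ)=(0.096814, 0.095720) → end (x,ẋ)=(0.102078, -0.052527)
phase 3: p=0.5509, T=0.276, ωT=0.900284, cosh=1.433378, sinh=1.026924; start (x,ẋ)=(0.102078, -0.052527) → end (x,ẋ)=(-0.108968, -1.578720)

x = -0.1090, ẋ = -1.5787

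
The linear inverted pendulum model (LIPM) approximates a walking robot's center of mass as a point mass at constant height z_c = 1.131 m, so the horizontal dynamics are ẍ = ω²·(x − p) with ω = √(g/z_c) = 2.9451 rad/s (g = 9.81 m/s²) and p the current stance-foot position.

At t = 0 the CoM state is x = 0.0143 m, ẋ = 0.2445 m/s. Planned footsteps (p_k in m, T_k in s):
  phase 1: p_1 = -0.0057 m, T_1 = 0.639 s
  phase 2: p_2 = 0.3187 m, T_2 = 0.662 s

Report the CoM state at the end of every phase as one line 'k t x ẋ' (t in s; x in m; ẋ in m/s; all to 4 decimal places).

phase 1: p=-0.0057, T=0.639, ωT=1.881919, cosh=3.359195, sinh=3.206897; start (x,ẋ)=(0.014300, 0.244500) → end (x,ẋ)=(0.327718, 1.010216)
phase 2: p=0.3187, T=0.662, ωT=1.949656, cosh=3.584297, sinh=3.441974; start (x,ẋ)=(0.327718, 1.010216) → end (x,ẋ)=(1.531675, 3.712330)

1 0.6390 0.3277 1.0102
2 1.3010 1.5317 3.7123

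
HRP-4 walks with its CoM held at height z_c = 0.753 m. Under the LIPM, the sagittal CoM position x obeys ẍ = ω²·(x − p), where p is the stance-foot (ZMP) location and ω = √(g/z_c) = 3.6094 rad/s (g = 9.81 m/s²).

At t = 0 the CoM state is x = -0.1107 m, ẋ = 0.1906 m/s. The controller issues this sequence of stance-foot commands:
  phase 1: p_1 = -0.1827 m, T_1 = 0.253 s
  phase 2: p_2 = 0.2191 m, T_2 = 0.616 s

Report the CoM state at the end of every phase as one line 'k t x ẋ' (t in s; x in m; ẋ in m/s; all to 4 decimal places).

1 0.2530 -0.0233 0.5474
2 0.8690 -0.2214 -1.4361

phase 1: p=-0.1827, T=0.253, ωT=0.913178, cosh=1.446739, sinh=1.045492; start (x,ẋ)=(-0.110700, 0.190600) → end (x,ẋ)=(-0.023326, 0.547448)
phase 2: p=0.2191, T=0.616, ωT=2.223390, cosh=4.673421, sinh=4.565179; start (x,ẋ)=(-0.023326, 0.547448) → end (x,ẋ)=(-0.221445, -1.436135)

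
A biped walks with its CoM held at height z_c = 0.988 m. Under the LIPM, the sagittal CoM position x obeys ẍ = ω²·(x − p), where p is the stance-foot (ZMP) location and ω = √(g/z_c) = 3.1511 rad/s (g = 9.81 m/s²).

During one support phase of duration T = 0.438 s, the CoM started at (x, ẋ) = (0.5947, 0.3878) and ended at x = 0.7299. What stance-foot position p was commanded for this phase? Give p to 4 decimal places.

p = 0.6791

ωT = 3.1511·0.438 = 1.380182; cosh(ωT) = 2.113579, sinh(ωT) = 1.862046
x(T) = p + (x₀−p)·cosh(ωT) + (ẋ₀/ω)·sinh(ωT) ⇒ p·(1 − cosh) = x(T) − x₀·cosh − (ẋ₀/ω)·sinh
numerator   = 0.7299 − (0.5947)·2.113579 − (0.3878/3.1511)·1.862046 = -0.756204
denominator = 1 − 2.113579 = -1.113579
p = -0.756204 / -1.113579 = 0.6791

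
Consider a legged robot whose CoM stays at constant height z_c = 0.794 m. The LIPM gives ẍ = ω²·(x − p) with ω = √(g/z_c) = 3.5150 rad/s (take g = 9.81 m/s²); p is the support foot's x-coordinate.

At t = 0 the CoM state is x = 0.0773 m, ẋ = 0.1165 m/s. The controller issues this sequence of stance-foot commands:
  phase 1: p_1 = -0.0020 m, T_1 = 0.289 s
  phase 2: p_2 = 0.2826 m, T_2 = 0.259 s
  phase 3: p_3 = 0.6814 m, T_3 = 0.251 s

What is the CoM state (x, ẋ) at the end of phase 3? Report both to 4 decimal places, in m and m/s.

phase 1: p=-0.0020, T=0.289, ωT=1.015835, cosh=1.561884, sinh=1.199784; start (x,ẋ)=(0.077300, 0.116500) → end (x,ẋ)=(0.161623, 0.516387)
phase 2: p=0.2826, T=0.259, ωT=0.910385, cosh=1.443824, sinh=1.041455; start (x,ẋ)=(0.161623, 0.516387) → end (x,ẋ)=(0.260930, 0.302708)
phase 3: p=0.6814, T=0.251, ωT=0.882265, cosh=1.415106, sinh=1.001261; start (x,ẋ)=(0.260930, 0.302708) → end (x,ẋ)=(0.172618, -1.051453)

x = 0.1726, ẋ = -1.0515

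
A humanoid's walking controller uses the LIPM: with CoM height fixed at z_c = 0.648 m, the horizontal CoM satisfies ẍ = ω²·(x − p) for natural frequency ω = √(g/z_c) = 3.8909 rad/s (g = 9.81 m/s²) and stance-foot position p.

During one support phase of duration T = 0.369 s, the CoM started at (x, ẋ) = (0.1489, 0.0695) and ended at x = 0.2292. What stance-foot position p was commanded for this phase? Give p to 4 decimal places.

p = 0.1121

ωT = 3.8909·0.369 = 1.435742; cosh(ωT) = 2.220351, sinh(ωT) = 1.982412
x(T) = p + (x₀−p)·cosh(ωT) + (ẋ₀/ω)·sinh(ωT) ⇒ p·(1 − cosh) = x(T) − x₀·cosh − (ẋ₀/ω)·sinh
numerator   = 0.2292 − (0.1489)·2.220351 − (0.0695/3.8909)·1.982412 = -0.136820
denominator = 1 − 2.220351 = -1.220351
p = -0.136820 / -1.220351 = 0.1121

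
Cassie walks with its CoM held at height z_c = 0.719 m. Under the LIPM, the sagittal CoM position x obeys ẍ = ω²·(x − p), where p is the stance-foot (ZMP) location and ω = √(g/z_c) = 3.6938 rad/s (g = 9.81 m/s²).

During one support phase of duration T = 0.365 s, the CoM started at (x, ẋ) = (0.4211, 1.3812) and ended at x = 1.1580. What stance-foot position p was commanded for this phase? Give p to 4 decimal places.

p = 0.3590

ωT = 3.6938·0.365 = 1.348237; cosh(ωT) = 2.055164, sinh(ωT) = 1.795467
x(T) = p + (x₀−p)·cosh(ωT) + (ẋ₀/ω)·sinh(ωT) ⇒ p·(1 − cosh) = x(T) − x₀·cosh − (ẋ₀/ω)·sinh
numerator   = 1.1580 − (0.4211)·2.055164 − (1.3812/3.6938)·1.795467 = -0.378798
denominator = 1 − 2.055164 = -1.055164
p = -0.378798 / -1.055164 = 0.3590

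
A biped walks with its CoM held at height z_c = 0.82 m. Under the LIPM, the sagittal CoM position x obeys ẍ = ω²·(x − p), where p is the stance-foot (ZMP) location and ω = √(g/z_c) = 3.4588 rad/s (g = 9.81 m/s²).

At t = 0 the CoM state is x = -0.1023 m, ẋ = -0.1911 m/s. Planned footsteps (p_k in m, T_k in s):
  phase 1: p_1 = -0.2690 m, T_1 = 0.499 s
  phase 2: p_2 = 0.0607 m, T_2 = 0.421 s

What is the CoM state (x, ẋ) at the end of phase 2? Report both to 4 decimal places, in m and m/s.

phase 1: p=-0.2690, T=0.499, ωT=1.725941, cosh=2.897906, sinh=2.719900; start (x,ẋ)=(-0.102300, -0.191100) → end (x,ẋ)=(0.063805, 1.014456)
phase 2: p=0.0607, T=0.421, ωT=1.456155, cosh=2.261283, sinh=2.028152; start (x,ẋ)=(0.063805, 1.014456) → end (x,ẋ)=(0.662573, 2.315755)

x = 0.6626, ẋ = 2.3158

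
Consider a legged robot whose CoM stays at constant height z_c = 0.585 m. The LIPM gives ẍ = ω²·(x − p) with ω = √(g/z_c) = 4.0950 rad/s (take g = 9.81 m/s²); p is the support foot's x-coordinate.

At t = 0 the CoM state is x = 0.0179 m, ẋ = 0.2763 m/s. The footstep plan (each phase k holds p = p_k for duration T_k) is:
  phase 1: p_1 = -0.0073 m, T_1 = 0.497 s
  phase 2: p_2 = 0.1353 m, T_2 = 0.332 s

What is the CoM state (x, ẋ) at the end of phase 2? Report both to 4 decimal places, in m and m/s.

x = 1.2198, ẋ = 4.5967

phase 1: p=-0.0073, T=0.497, ωT=2.035215, cosh=3.892275, sinh=3.761623; start (x,ẋ)=(0.017900, 0.276300) → end (x,ẋ)=(0.344592, 1.463612)
phase 2: p=0.1353, T=0.332, ωT=1.359540, cosh=2.075590, sinh=1.818811; start (x,ẋ)=(0.344592, 1.463612) → end (x,ẋ)=(1.219773, 4.596670)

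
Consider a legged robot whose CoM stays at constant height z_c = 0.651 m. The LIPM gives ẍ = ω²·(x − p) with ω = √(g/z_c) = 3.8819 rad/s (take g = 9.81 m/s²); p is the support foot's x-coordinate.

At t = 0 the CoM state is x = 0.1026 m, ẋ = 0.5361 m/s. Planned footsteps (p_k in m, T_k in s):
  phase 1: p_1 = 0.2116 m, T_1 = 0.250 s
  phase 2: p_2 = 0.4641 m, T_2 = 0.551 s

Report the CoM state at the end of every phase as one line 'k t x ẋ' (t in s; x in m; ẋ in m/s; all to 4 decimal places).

1 0.2500 0.2032 0.3308
2 0.8010 -0.3021 -2.8162

phase 1: p=0.2116, T=0.250, ωT=0.970475, cosh=1.509050, sinh=1.130147; start (x,ẋ)=(0.102600, 0.536100) → end (x,ẋ)=(0.203190, 0.330806)
phase 2: p=0.4641, T=0.551, ωT=2.138927, cosh=4.304051, sinh=4.186270; start (x,ẋ)=(0.203190, 0.330806) → end (x,ẋ)=(-0.302128, -2.816165)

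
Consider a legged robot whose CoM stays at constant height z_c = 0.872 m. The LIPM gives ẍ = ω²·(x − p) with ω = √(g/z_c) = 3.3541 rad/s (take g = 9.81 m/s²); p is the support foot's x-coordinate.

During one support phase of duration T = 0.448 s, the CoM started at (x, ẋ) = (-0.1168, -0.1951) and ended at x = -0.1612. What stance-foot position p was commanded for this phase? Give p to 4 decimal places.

ωT = 3.3541·0.448 = 1.502637; cosh(ωT) = 2.358032, sinh(ωT) = 2.135490
x(T) = p + (x₀−p)·cosh(ωT) + (ẋ₀/ω)·sinh(ωT) ⇒ p·(1 − cosh) = x(T) − x₀·cosh − (ẋ₀/ω)·sinh
numerator   = -0.1612 − (-0.1168)·2.358032 − (-0.1951/3.3541)·2.135490 = 0.238435
denominator = 1 − 2.358032 = -1.358032
p = 0.238435 / -1.358032 = -0.1756

p = -0.1756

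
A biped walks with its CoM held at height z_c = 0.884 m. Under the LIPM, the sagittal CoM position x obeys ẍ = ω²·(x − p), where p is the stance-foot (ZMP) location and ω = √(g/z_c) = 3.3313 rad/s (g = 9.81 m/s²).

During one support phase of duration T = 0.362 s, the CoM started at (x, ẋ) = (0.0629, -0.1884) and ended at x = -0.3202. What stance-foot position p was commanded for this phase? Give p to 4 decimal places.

ωT = 3.3313·0.362 = 1.205931; cosh(ωT) = 1.819639, sinh(ωT) = 1.520226
x(T) = p + (x₀−p)·cosh(ωT) + (ẋ₀/ω)·sinh(ωT) ⇒ p·(1 − cosh) = x(T) − x₀·cosh − (ẋ₀/ω)·sinh
numerator   = -0.3202 − (0.0629)·1.819639 − (-0.1884/3.3313)·1.520226 = -0.348680
denominator = 1 − 1.819639 = -0.819639
p = -0.348680 / -0.819639 = 0.4254

p = 0.4254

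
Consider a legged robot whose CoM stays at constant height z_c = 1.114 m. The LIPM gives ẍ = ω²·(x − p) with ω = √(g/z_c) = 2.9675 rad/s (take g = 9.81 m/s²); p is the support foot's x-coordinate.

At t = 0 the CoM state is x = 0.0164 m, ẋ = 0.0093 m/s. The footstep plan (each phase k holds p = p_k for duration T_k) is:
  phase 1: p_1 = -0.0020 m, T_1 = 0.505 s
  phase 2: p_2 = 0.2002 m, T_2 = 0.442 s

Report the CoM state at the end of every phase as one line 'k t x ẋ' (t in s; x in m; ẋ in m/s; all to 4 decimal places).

1 0.5050 0.0479 0.1379
2 0.9470 -0.0230 -0.5034

phase 1: p=-0.0020, T=0.505, ωT=1.498587, cosh=2.349404, sinh=2.125959; start (x,ẋ)=(0.016400, 0.009300) → end (x,ẋ)=(0.047892, 0.137931)
phase 2: p=0.2002, T=0.442, ωT=1.311635, cosh=1.990809, sinh=1.721430; start (x,ẋ)=(0.047892, 0.137931) → end (x,ẋ)=(-0.023004, -0.503449)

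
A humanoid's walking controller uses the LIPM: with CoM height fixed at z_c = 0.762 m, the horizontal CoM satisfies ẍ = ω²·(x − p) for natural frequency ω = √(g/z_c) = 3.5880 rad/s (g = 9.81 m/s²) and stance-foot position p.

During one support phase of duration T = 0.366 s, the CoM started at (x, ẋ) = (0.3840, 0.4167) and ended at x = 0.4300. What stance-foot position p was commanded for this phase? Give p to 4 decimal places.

p = 0.5393

ωT = 3.5880·0.366 = 1.313208; cosh(ωT) = 1.993519, sinh(ωT) = 1.724563
x(T) = p + (x₀−p)·cosh(ωT) + (ẋ₀/ω)·sinh(ωT) ⇒ p·(1 − cosh) = x(T) − x₀·cosh − (ẋ₀/ω)·sinh
numerator   = 0.4300 − (0.3840)·1.993519 − (0.4167/3.5880)·1.724563 = -0.535797
denominator = 1 − 1.993519 = -0.993519
p = -0.535797 / -0.993519 = 0.5393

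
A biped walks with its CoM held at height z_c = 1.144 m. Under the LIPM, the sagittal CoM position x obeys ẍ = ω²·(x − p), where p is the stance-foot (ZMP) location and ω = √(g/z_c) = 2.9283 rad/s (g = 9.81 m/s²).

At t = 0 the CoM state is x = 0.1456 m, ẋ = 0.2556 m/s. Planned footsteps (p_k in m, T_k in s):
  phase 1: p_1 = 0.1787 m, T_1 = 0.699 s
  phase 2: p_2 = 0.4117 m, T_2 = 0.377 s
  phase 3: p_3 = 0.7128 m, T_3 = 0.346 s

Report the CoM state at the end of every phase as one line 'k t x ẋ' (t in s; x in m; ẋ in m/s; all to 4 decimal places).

phase 1: p=0.1787, T=0.699, ωT=2.046882, cosh=3.936427, sinh=3.807290; start (x,ẋ)=(0.145600, 0.255600) → end (x,ẋ)=(0.380728, 0.637123)
phase 2: p=0.4117, T=0.377, ωT=1.103969, cosh=1.673833, sinh=1.342281; start (x,ẋ)=(0.380728, 0.637123) → end (x,ẋ)=(0.651903, 0.944698)
phase 3: p=0.7128, T=0.346, ωT=1.013192, cosh=1.558718, sinh=1.195660; start (x,ẋ)=(0.651903, 0.944698) → end (x,ẋ)=(1.003611, 1.259304)

1 0.6990 0.3807 0.6371
2 1.0760 0.6519 0.9447
3 1.4220 1.0036 1.2593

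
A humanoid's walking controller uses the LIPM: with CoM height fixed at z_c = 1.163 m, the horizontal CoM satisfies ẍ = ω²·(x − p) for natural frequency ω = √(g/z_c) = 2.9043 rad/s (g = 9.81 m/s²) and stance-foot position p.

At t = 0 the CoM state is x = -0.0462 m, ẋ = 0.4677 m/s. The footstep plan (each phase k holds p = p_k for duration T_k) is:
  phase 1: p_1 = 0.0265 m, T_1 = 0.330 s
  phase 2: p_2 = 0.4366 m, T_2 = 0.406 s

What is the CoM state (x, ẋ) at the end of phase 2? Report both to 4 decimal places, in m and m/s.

phase 1: p=0.0265, T=0.330, ωT=0.958419, cosh=1.495535, sinh=1.112036; start (x,ẋ)=(-0.046200, 0.467700) → end (x,ẋ)=(0.096854, 0.464663)
phase 2: p=0.4366, T=0.406, ωT=1.179146, cosh=1.779568, sinh=1.472027; start (x,ẋ)=(0.096854, 0.464663) → end (x,ẋ)=(0.067510, -0.625586)

x = 0.0675, ẋ = -0.6256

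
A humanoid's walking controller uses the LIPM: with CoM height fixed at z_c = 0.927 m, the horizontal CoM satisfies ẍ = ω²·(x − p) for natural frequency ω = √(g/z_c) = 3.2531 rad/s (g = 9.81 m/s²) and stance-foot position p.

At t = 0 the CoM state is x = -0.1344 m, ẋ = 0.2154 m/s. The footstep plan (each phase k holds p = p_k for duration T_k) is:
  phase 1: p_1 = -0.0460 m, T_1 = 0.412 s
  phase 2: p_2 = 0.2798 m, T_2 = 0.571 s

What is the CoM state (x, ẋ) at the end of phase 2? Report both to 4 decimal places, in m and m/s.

x = -1.0642, ẋ = -4.1861

phase 1: p=-0.0460, T=0.412, ωT=1.340277, cosh=2.040938, sinh=1.779165; start (x,ẋ)=(-0.134400, 0.215400) → end (x,ẋ)=(-0.108614, -0.072024)
phase 2: p=0.2798, T=0.571, ωT=1.857520, cosh=3.281943, sinh=3.125884; start (x,ẋ)=(-0.108614, -0.072024) → end (x,ẋ)=(-1.064159, -4.186083)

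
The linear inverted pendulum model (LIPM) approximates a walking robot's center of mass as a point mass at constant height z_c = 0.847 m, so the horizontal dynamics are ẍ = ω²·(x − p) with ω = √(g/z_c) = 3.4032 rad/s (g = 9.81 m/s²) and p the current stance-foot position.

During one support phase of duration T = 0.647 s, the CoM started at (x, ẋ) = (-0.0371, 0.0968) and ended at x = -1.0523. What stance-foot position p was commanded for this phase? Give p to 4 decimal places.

p = 0.2823

ωT = 3.4032·0.647 = 2.201870; cosh(ωT) = 4.576253, sinh(ωT) = 4.465657
x(T) = p + (x₀−p)·cosh(ωT) + (ẋ₀/ω)·sinh(ωT) ⇒ p·(1 − cosh) = x(T) − x₀·cosh − (ẋ₀/ω)·sinh
numerator   = -1.0523 − (-0.0371)·4.576253 − (0.0968/3.4032)·4.465657 = -1.009541
denominator = 1 − 4.576253 = -3.576253
p = -1.009541 / -3.576253 = 0.2823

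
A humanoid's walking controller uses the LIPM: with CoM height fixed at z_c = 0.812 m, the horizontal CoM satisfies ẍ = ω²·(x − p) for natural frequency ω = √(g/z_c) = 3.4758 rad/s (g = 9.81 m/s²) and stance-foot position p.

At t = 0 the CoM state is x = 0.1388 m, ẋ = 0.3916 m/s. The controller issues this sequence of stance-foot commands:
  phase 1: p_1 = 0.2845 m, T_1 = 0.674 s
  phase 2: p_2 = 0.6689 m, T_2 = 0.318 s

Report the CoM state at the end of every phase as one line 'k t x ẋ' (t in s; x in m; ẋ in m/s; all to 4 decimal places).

1 0.6740 0.1002 -0.5545
2 0.9920 -0.4986 -3.5870

phase 1: p=0.2845, T=0.674, ωT=2.342689, cosh=5.252630, sinh=5.156561; start (x,ẋ)=(0.138800, 0.391600) → end (x,ẋ)=(0.100154, -0.554477)
phase 2: p=0.6689, T=0.318, ωT=1.105304, cosh=1.675627, sinh=1.344517; start (x,ẋ)=(0.100154, -0.554477) → end (x,ẋ)=(-0.498590, -3.586999)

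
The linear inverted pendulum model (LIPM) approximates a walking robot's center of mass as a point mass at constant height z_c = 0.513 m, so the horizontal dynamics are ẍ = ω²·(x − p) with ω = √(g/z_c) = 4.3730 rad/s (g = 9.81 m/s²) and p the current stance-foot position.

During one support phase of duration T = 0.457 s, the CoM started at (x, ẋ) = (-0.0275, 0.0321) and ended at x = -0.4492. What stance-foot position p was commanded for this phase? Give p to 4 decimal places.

p = 0.1351

ωT = 4.3730·0.457 = 1.998461; cosh(ωT) = 3.756618, sinh(ωT) = 3.621075
x(T) = p + (x₀−p)·cosh(ωT) + (ẋ₀/ω)·sinh(ωT) ⇒ p·(1 − cosh) = x(T) − x₀·cosh − (ẋ₀/ω)·sinh
numerator   = -0.4492 − (-0.0275)·3.756618 − (0.0321/4.3730)·3.621075 = -0.372473
denominator = 1 − 3.756618 = -2.756618
p = -0.372473 / -2.756618 = 0.1351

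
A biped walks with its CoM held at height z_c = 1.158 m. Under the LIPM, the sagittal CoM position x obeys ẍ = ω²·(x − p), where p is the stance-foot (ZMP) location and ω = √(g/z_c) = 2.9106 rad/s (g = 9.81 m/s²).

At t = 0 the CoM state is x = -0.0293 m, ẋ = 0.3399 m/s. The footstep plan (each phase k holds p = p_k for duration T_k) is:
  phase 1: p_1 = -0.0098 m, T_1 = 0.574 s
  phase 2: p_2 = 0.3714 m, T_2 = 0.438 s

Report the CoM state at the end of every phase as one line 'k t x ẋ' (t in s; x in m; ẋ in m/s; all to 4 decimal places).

phase 1: p=-0.0098, T=0.574, ωT=1.670684, cosh=2.751961, sinh=2.563843; start (x,ẋ)=(-0.029300, 0.339900) → end (x,ẋ)=(0.235942, 0.789876)
phase 2: p=0.3714, T=0.438, ωT=1.274843, cosh=1.928807, sinh=1.649332; start (x,ẋ)=(0.235942, 0.789876) → end (x,ẋ)=(0.557723, 0.873249)

1 0.5740 0.2359 0.7899
2 1.0120 0.5577 0.8732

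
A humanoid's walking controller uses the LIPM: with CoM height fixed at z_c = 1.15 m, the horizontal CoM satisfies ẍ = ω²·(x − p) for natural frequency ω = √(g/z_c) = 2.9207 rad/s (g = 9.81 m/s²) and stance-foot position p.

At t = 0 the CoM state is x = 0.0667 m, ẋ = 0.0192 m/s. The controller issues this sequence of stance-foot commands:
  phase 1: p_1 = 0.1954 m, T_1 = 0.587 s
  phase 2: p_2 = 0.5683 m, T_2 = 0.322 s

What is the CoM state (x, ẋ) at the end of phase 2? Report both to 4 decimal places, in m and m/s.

x = -0.8553, ẋ = -3.7050

phase 1: p=0.1954, T=0.587, ωT=1.714451, cosh=2.866844, sinh=2.686781; start (x,ẋ)=(0.066700, 0.019200) → end (x,ẋ)=(-0.155901, -0.954902)
phase 2: p=0.5683, T=0.322, ωT=0.940465, cosh=1.475810, sinh=1.085364; start (x,ẋ)=(-0.155901, -0.954902) → end (x,ẋ)=(-0.855334, -3.704984)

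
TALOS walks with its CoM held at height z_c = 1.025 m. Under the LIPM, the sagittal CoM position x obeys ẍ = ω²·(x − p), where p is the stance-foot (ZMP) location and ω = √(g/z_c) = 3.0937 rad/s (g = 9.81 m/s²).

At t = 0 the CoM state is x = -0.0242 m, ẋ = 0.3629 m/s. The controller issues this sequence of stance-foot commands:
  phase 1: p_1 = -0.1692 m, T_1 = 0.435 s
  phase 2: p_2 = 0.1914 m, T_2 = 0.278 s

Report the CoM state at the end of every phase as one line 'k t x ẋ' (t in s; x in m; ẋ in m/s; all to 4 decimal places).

1 0.4350 0.3382 1.5473
2 0.7130 0.8811 2.5963

phase 1: p=-0.1692, T=0.435, ωT=1.345759, cosh=2.050722, sinh=1.790380; start (x,ẋ)=(-0.024200, 0.362900) → end (x,ẋ)=(0.338172, 1.547348)
phase 2: p=0.1914, T=0.278, ωT=0.860049, cosh=1.393209, sinh=0.970067; start (x,ẋ)=(0.338172, 1.547348) → end (x,ẋ)=(0.881073, 2.596254)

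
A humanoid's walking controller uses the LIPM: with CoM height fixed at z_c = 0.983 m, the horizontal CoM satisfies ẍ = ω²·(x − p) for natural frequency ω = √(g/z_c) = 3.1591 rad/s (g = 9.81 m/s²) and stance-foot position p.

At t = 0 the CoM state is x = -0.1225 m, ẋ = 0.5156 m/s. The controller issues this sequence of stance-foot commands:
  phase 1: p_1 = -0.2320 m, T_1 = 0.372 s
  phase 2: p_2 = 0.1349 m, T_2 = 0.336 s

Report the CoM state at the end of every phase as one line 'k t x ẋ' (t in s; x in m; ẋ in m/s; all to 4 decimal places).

1 0.3720 0.2013 1.4213
2 0.7080 0.8148 2.5671

phase 1: p=-0.2320, T=0.372, ωT=1.175185, cosh=1.773752, sinh=1.464990; start (x,ẋ)=(-0.122500, 0.515600) → end (x,ẋ)=(0.201328, 1.421318)
phase 2: p=0.1349, T=0.336, ωT=1.061458, cosh=1.618266, sinh=1.272315; start (x,ẋ)=(0.201328, 1.421318) → end (x,ẋ)=(0.814829, 2.567072)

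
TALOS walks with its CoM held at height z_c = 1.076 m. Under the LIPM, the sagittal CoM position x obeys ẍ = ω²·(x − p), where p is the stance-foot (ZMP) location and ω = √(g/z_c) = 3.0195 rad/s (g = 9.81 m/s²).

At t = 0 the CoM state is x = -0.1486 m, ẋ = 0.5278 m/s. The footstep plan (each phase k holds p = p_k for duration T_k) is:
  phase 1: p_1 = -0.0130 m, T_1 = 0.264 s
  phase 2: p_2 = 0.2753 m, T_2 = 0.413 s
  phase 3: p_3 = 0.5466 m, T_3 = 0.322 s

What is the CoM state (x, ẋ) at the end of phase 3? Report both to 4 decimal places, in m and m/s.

phase 1: p=-0.0130, T=0.264, ωT=0.797148, cosh=1.334908, sinh=0.884295; start (x,ẋ)=(-0.148600, 0.527800) → end (x,ẋ)=(-0.039441, 0.342495)
phase 2: p=0.2753, T=0.413, ωT=1.247053, cosh=1.883712, sinh=1.596362; start (x,ẋ)=(-0.039441, 0.342495) → end (x,ẋ)=(-0.136510, -0.871959)
phase 3: p=0.5466, T=0.322, ωT=0.972279, cosh=1.511092, sinh=1.132872; start (x,ẋ)=(-0.136510, -0.871959) → end (x,ẋ)=(-0.812788, -3.654329)

x = -0.8128, ẋ = -3.6543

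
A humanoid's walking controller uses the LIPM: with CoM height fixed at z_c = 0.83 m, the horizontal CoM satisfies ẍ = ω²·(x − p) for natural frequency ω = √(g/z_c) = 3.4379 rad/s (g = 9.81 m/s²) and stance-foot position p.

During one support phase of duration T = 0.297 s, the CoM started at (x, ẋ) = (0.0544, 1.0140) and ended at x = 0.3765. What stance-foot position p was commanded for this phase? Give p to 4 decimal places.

ωT = 3.4379·0.297 = 1.021056; cosh(ωT) = 1.568170, sinh(ωT) = 1.207956
x(T) = p + (x₀−p)·cosh(ωT) + (ẋ₀/ω)·sinh(ωT) ⇒ p·(1 − cosh) = x(T) − x₀·cosh − (ẋ₀/ω)·sinh
numerator   = 0.3765 − (0.0544)·1.568170 − (1.0140/3.4379)·1.207956 = -0.065092
denominator = 1 − 1.568170 = -0.568170
p = -0.065092 / -0.568170 = 0.1146

p = 0.1146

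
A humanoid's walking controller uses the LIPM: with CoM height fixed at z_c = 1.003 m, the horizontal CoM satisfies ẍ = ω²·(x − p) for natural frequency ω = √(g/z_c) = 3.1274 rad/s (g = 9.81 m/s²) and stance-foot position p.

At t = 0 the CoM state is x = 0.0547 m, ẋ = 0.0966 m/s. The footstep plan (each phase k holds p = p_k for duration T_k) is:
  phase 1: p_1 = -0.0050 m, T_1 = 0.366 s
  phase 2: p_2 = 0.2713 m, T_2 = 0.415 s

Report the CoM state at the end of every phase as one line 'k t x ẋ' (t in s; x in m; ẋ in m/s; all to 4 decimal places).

1 0.3660 0.1419 0.4306
2 0.7810 0.2499 0.1614

phase 1: p=-0.0050, T=0.366, ωT=1.144628, cosh=1.729808, sinh=1.411466; start (x,ẋ)=(0.054700, 0.096600) → end (x,ẋ)=(0.141867, 0.430628)
phase 2: p=0.2713, T=0.415, ωT=1.297871, cosh=1.967303, sinh=1.694190; start (x,ẋ)=(0.141867, 0.430628) → end (x,ẋ)=(0.249949, 0.161389)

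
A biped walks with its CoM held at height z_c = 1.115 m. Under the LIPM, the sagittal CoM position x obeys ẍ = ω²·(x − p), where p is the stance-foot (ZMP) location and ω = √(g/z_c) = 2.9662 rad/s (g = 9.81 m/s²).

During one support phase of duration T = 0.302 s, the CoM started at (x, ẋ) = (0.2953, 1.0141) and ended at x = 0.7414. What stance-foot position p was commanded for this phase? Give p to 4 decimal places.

p = 0.0686

ωT = 2.9662·0.302 = 0.895792; cosh(ωT) = 1.428780, sinh(ωT) = 1.020496
x(T) = p + (x₀−p)·cosh(ωT) + (ẋ₀/ω)·sinh(ωT) ⇒ p·(1 − cosh) = x(T) − x₀·cosh − (ẋ₀/ω)·sinh
numerator   = 0.7414 − (0.2953)·1.428780 − (1.0141/2.9662)·1.020496 = -0.029411
denominator = 1 − 1.428780 = -0.428780
p = -0.029411 / -0.428780 = 0.0686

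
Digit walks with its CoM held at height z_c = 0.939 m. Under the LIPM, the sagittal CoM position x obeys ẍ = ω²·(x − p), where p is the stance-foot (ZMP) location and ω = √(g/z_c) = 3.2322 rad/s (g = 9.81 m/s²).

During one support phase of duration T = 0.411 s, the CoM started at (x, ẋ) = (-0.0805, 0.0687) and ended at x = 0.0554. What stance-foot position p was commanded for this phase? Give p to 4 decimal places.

p = -0.1772

ωT = 3.2322·0.411 = 1.328434; cosh(ωT) = 2.020010, sinh(ωT) = 1.755118
x(T) = p + (x₀−p)·cosh(ωT) + (ẋ₀/ω)·sinh(ωT) ⇒ p·(1 − cosh) = x(T) − x₀·cosh − (ẋ₀/ω)·sinh
numerator   = 0.0554 − (-0.0805)·2.020010 − (0.0687/3.2322)·1.755118 = 0.180706
denominator = 1 − 2.020010 = -1.020010
p = 0.180706 / -1.020010 = -0.1772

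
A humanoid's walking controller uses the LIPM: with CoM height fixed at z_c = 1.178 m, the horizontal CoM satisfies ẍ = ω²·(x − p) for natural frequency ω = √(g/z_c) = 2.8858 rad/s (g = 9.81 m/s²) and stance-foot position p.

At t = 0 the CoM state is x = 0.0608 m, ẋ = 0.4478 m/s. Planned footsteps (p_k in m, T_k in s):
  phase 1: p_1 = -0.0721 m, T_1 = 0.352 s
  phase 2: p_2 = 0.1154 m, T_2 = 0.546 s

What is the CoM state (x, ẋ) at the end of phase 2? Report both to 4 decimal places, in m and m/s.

phase 1: p=-0.0721, T=0.352, ωT=1.015802, cosh=1.561844, sinh=1.199732; start (x,ẋ)=(0.060800, 0.447800) → end (x,ẋ)=(0.321636, 1.159518)
phase 2: p=0.1154, T=0.546, ωT=1.575647, cosh=2.520370, sinh=2.313497; start (x,ẋ)=(0.321636, 1.159518) → end (x,ẋ)=(1.564757, 4.299306)

x = 1.5648, ẋ = 4.2993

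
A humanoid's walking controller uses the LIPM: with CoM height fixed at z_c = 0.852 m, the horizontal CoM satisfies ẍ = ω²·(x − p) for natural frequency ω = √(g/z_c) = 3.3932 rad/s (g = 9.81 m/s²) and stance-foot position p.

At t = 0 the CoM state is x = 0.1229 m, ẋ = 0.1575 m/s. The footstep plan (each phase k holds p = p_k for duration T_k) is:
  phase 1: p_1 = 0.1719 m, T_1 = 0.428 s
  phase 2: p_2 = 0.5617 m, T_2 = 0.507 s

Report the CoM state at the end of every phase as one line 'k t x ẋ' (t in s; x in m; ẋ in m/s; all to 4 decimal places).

phase 1: p=0.1719, T=0.428, ωT=1.452290, cosh=2.253460, sinh=2.019426; start (x,ẋ)=(0.122900, 0.157500) → end (x,ẋ)=(0.155215, 0.019156)
phase 2: p=0.5617, T=0.507, ωT=1.720352, cosh=2.882750, sinh=2.703747; start (x,ẋ)=(0.155215, 0.019156) → end (x,ẋ)=(-0.594831, -3.674015)

1 0.4280 0.1552 0.0192
2 0.9350 -0.5948 -3.6740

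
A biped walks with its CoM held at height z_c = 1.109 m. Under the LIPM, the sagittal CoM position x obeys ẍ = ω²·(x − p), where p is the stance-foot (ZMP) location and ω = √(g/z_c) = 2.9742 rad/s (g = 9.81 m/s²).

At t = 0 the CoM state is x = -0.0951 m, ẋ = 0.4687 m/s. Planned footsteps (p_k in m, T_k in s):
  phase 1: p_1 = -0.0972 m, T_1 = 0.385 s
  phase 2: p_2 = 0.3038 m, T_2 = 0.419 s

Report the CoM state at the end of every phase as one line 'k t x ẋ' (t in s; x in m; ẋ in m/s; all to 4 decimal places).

1 0.3850 0.1290 0.8199
2 0.8040 0.4143 0.7141

phase 1: p=-0.0972, T=0.385, ωT=1.145067, cosh=1.730427, sinh=1.412225; start (x,ẋ)=(-0.095100, 0.468700) → end (x,ẋ)=(0.128984, 0.819872)
phase 2: p=0.3038, T=0.419, ωT=1.246190, cosh=1.882334, sinh=1.594735; start (x,ẋ)=(0.128984, 0.819872) → end (x,ẋ)=(0.414345, 0.714111)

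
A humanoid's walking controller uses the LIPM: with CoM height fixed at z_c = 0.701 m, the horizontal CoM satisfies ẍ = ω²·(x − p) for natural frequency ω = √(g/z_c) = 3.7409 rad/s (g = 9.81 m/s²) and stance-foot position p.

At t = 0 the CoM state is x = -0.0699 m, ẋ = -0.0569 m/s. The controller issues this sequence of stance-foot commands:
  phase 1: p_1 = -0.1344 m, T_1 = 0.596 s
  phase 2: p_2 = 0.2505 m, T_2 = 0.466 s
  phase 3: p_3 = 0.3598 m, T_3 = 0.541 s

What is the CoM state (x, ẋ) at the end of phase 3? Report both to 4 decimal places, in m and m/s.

x = 1.5198, ẋ = 4.4260

phase 1: p=-0.1344, T=0.596, ωT=2.229576, cosh=4.701751, sinh=4.594177; start (x,ẋ)=(-0.069900, -0.056900) → end (x,ẋ)=(0.098984, 0.840990)
phase 2: p=0.2505, T=0.466, ωT=1.743259, cosh=2.945446, sinh=2.770497; start (x,ẋ)=(0.098984, 0.840990) → end (x,ẋ)=(0.427053, 0.906761)
phase 3: p=0.3598, T=0.541, ωT=2.023827, cosh=3.849689, sinh=3.717540; start (x,ẋ)=(0.427053, 0.906761) → end (x,ẋ)=(1.519803, 4.426035)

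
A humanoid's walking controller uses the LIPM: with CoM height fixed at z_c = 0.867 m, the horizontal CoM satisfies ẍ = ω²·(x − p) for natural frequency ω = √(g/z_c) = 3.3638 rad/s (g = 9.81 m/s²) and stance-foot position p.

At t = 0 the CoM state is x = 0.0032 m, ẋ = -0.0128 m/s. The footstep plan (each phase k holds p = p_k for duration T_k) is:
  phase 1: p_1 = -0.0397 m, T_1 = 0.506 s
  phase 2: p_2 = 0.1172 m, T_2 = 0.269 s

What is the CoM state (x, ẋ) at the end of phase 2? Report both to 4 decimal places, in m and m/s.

phase 1: p=-0.0397, T=0.506, ωT=1.702083, cosh=2.833832, sinh=2.651528; start (x,ẋ)=(0.003200, -0.012800) → end (x,ẋ)=(0.071782, 0.346361)
phase 2: p=0.1172, T=0.269, ωT=0.904862, cosh=1.438094, sinh=1.033497; start (x,ẋ)=(0.071782, 0.346361) → end (x,ẋ)=(0.158301, 0.340204)

x = 0.1583, ẋ = 0.3402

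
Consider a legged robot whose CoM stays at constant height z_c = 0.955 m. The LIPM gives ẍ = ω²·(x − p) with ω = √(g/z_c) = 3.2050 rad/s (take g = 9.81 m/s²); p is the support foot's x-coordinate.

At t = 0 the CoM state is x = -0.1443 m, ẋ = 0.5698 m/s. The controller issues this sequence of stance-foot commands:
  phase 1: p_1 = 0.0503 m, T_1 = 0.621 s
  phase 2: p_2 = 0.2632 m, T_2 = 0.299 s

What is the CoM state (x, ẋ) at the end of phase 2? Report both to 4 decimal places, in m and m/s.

x = -0.2253, ẋ = -1.2415

phase 1: p=0.0503, T=0.621, ωT=1.990305, cosh=3.727210, sinh=3.590556; start (x,ẋ)=(-0.144300, 0.569800) → end (x,ẋ)=(-0.036669, -0.115641)
phase 2: p=0.2632, T=0.299, ωT=0.958295, cosh=1.495397, sinh=1.111851; start (x,ẋ)=(-0.036669, -0.115641) → end (x,ẋ)=(-0.225340, -1.241506)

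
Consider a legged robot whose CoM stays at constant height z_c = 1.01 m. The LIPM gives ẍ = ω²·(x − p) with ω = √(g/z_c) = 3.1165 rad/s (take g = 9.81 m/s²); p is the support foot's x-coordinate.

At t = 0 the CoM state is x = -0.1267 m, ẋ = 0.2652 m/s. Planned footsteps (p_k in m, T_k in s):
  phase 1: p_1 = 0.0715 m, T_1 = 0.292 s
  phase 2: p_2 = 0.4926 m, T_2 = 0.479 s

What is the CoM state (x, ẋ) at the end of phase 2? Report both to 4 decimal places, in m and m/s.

phase 1: p=0.0715, T=0.292, ωT=0.910018, cosh=1.443442, sinh=1.040925; start (x,ẋ)=(-0.126700, 0.265200) → end (x,ẋ)=(-0.126012, -0.260169)
phase 2: p=0.4926, T=0.479, ωT=1.492803, cosh=2.337147, sinh=2.112405; start (x,ẋ)=(-0.126012, -0.260169) → end (x,ẋ)=(-1.129533, -4.680569)

x = -1.1295, ẋ = -4.6806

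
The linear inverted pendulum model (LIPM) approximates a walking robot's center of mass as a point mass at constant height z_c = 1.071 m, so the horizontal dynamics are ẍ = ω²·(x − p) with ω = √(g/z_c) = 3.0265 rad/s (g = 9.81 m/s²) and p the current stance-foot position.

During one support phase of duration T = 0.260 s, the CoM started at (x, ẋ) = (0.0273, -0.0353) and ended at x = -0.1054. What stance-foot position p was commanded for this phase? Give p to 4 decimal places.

ωT = 3.0265·0.260 = 0.786890; cosh(ωT) = 1.325906, sinh(ωT) = 0.870648
x(T) = p + (x₀−p)·cosh(ωT) + (ẋ₀/ω)·sinh(ωT) ⇒ p·(1 − cosh) = x(T) − x₀·cosh − (ẋ₀/ω)·sinh
numerator   = -0.1054 − (0.0273)·1.325906 − (-0.0353/3.0265)·0.870648 = -0.131442
denominator = 1 − 1.325906 = -0.325906
p = -0.131442 / -0.325906 = 0.4033

p = 0.4033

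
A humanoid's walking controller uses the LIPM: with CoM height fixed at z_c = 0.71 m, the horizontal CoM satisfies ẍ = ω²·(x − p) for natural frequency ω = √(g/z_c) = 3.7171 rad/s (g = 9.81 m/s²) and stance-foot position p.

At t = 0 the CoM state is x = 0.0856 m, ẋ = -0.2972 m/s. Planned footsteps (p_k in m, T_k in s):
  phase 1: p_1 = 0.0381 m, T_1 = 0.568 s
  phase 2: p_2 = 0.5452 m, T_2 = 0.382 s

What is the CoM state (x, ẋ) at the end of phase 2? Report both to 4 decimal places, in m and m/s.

x = -1.1176, ẋ = -5.7388

phase 1: p=0.0381, T=0.568, ωT=2.111313, cosh=4.190078, sinh=4.068999; start (x,ẋ)=(0.085600, -0.297200) → end (x,ẋ)=(-0.088207, -0.526860)
phase 2: p=0.5452, T=0.382, ωT=1.419932, cosh=2.189285, sinh=1.947555; start (x,ẋ)=(-0.088207, -0.526860) → end (x,ẋ)=(-1.117554, -5.738843)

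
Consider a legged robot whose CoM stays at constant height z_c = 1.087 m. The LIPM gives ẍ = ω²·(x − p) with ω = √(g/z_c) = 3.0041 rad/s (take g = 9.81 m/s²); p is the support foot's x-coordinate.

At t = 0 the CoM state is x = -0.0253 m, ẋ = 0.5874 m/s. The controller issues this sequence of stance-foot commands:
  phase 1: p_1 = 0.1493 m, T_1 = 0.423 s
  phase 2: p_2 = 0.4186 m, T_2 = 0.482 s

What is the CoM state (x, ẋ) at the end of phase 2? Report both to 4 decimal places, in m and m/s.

phase 1: p=0.1493, T=0.423, ωT=1.270734, cosh=1.922047, sinh=1.641421; start (x,ẋ)=(-0.025300, 0.587400) → end (x,ẋ)=(0.134662, 0.268059)
phase 2: p=0.4186, T=0.482, ωT=1.447976, cosh=2.244771, sinh=2.009725; start (x,ẋ)=(0.134662, 0.268059) → end (x,ẋ)=(-0.039445, -1.112519)

x = -0.0394, ẋ = -1.1125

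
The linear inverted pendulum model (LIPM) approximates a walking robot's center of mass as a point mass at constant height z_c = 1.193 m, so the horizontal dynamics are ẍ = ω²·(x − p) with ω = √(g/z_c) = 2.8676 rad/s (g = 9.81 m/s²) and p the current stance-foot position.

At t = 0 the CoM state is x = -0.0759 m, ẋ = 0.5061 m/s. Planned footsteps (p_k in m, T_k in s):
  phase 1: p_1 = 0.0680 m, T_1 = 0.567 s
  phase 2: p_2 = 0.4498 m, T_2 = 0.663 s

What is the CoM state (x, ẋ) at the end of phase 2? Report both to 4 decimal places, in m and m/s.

phase 1: p=0.0680, T=0.567, ωT=1.625929, cosh=2.639934, sinh=2.443206; start (x,ẋ)=(-0.075900, 0.506100) → end (x,ẋ)=(0.119312, 0.327888)
phase 2: p=0.4498, T=0.663, ωT=1.901219, cosh=3.421717, sinh=3.272331; start (x,ẋ)=(0.119312, 0.327888) → end (x,ẋ)=(-0.306869, -1.979268)

x = -0.3069, ẋ = -1.9793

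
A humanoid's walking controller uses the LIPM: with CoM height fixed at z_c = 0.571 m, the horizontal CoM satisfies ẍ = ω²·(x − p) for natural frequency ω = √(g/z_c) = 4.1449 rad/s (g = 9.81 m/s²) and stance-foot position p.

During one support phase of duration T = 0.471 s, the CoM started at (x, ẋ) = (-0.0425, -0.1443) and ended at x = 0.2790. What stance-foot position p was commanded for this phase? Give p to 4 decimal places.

ωT = 4.1449·0.471 = 1.952248; cosh(ωT) = 3.593230, sinh(ωT) = 3.451275
x(T) = p + (x₀−p)·cosh(ωT) + (ẋ₀/ω)·sinh(ωT) ⇒ p·(1 − cosh) = x(T) − x₀·cosh − (ẋ₀/ω)·sinh
numerator   = 0.2790 − (-0.0425)·3.593230 − (-0.1443/4.1449)·3.451275 = 0.551865
denominator = 1 − 3.593230 = -2.593230
p = 0.551865 / -2.593230 = -0.2128

p = -0.2128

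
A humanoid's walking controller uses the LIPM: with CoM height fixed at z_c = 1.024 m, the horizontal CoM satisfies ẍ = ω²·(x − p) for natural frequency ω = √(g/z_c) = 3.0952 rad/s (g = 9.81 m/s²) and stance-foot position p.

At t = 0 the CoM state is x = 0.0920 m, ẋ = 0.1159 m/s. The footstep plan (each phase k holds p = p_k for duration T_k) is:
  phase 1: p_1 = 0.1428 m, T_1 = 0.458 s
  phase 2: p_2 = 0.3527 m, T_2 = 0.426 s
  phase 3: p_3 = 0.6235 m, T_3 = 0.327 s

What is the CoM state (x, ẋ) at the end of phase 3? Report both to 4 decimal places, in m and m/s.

x = -1.1724, ẋ = -5.1843

phase 1: p=0.1428, T=0.458, ωT=1.417602, cosh=2.184752, sinh=1.942458; start (x,ẋ)=(0.092000, 0.115900) → end (x,ẋ)=(0.104550, -0.052212)
phase 2: p=0.3527, T=0.426, ωT=1.318555, cosh=2.002769, sinh=1.735248; start (x,ẋ)=(0.104550, -0.052212) → end (x,ẋ)=(-0.173558, -1.437366)
phase 3: p=0.6235, T=0.327, ωT=1.012130, cosh=1.557450, sinh=1.194006; start (x,ẋ)=(-0.173558, -1.437366) → end (x,ẋ)=(-1.172358, -5.184305)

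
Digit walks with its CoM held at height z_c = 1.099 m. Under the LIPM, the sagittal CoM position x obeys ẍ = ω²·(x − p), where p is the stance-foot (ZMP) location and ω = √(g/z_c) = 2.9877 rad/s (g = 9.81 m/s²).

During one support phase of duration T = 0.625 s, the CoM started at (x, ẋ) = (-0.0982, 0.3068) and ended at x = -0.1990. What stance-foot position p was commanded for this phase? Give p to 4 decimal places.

ωT = 2.9877·0.625 = 1.867312; cosh(ωT) = 3.312710, sinh(ωT) = 3.158172
x(T) = p + (x₀−p)·cosh(ωT) + (ẋ₀/ω)·sinh(ωT) ⇒ p·(1 − cosh) = x(T) − x₀·cosh − (ẋ₀/ω)·sinh
numerator   = -0.1990 − (-0.0982)·3.312710 − (0.3068/2.9877)·3.158172 = -0.197997
denominator = 1 − 3.312710 = -2.312710
p = -0.197997 / -2.312710 = 0.0856

p = 0.0856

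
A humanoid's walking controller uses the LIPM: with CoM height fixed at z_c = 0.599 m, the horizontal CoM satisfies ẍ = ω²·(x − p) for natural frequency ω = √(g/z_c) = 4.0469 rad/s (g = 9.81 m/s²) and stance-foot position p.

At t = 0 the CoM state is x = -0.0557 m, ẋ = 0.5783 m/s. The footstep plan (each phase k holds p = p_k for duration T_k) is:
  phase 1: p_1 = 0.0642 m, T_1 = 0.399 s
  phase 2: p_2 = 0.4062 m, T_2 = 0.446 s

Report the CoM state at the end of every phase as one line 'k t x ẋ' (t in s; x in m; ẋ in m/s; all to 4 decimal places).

1 0.3990 0.0959 0.3397
2 0.8450 -0.3144 -2.6538

phase 1: p=0.0642, T=0.399, ωT=1.614713, cosh=2.612697, sinh=2.413749; start (x,ẋ)=(-0.055700, 0.578300) → end (x,ẋ)=(0.095861, 0.339715)
phase 2: p=0.4062, T=0.446, ωT=1.804917, cosh=3.121979, sinh=2.957491; start (x,ẋ)=(0.095861, 0.339715) → end (x,ẋ)=(-0.314406, -2.653759)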